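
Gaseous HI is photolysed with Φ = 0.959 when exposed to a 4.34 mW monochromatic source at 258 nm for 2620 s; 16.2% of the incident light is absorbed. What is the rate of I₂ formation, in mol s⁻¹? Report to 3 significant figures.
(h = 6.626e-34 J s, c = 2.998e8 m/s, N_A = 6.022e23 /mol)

1.45e-9 mol s⁻¹

Photon energy at 258 nm: hc/λ = (6.626e-34)(2.998e8)/(258e-9) = 7.700e-19 J.
Energy delivered: (4.34 mW)(2620 s) = 11.37 J.
Photons incident: 11.37 / 7.700e-19 = 1.477e19, i.e. 1.477e19/6.022e23 = 2.453e-5 mol.
Photons absorbed: 0.162 × 2.453e-5 = 3.974e-6 mol.
Product formed: 0.959 × 3.974e-6 = 3.811e-6 mol.
Rate: 3.811e-6 / 2620 s = 1.45e-9 mol s⁻¹.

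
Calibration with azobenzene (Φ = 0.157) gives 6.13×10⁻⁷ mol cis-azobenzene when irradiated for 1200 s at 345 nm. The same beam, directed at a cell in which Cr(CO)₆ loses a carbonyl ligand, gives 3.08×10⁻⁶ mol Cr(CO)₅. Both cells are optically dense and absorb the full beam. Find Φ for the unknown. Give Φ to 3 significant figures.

Φ = 0.789

Photons absorbed by the actinometer: 6.13×10⁻⁷ / 0.157 = 3.904×10⁻⁶ mol.
Φ(unknown) = 3.08×10⁻⁶ / 3.904×10⁻⁶ = 0.789.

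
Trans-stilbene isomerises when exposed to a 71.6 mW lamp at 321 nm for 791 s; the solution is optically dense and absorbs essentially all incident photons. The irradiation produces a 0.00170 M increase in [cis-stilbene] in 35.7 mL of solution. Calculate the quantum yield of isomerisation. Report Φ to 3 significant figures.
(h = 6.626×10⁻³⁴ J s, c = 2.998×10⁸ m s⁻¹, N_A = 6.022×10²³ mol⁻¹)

Product: (0.00170 M)(0.0357 L) = 6.069×10⁻⁵ mol.
Photon energy at 321 nm: hc/λ = (6.626×10⁻³⁴)(2.998×10⁸)/(321×10⁻⁹) = 6.188×10⁻¹⁹ J.
Energy delivered: (71.6 mW)(791 s) = 56.64 J.
Photons incident: 56.64 / 6.188×10⁻¹⁹ = 9.153×10¹⁹, i.e. 9.153×10¹⁹/6.022×10²³ = 1.520×10⁻⁴ mol.
Φ = 6.069×10⁻⁵ mol / 1.520×10⁻⁴ mol photons = 0.399.

Φ = 0.399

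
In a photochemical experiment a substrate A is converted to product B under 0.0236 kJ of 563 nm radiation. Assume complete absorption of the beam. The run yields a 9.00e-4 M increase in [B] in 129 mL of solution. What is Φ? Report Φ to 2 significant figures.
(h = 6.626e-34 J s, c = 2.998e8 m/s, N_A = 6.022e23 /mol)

Φ = 1.0

Product: (9.00e-4 M)(0.129 L) = 1.161e-4 mol.
Photon energy at 563 nm: hc/λ = (6.626e-34)(2.998e8)/(563e-9) = 3.528e-19 J.
Incident energy: 0.0236 kJ = 23.6 J.
Photons incident: 23.6 / 3.528e-19 = 6.689e19, i.e. 6.689e19/6.022e23 = 1.111e-4 mol.
Φ = 1.161e-4 mol / 1.111e-4 mol photons = 1.0.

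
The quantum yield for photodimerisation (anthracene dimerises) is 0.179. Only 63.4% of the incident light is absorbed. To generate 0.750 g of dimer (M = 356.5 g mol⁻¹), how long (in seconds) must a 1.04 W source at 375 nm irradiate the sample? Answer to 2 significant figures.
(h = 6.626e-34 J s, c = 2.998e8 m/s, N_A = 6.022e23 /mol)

t ≈ 5700 s

Product: 0.750 g / 356.5 g mol⁻¹ = 0.002104 mol.
Photons that must be absorbed: 0.002104 / 0.179 = 0.01175 mol.
Incident photons needed: 0.01175 / 0.634 = 0.01853 mol.
Photon energy: hc/λ = 5.297e-19 J; per mole, 3.190e5 J mol⁻¹.
Energy required: 0.01853 × 3.190e5 = 5911 J.
Time: 5911 J / 1.04 W = 5700 s.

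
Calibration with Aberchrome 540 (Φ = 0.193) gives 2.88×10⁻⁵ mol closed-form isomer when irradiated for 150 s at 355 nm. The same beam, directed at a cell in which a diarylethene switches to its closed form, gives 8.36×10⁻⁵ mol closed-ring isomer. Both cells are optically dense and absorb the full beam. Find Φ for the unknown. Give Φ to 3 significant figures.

Φ = 0.560

Photons absorbed by the actinometer: 2.88×10⁻⁵ / 0.193 = 1.492×10⁻⁴ mol.
Φ(unknown) = 8.36×10⁻⁵ / 1.492×10⁻⁴ = 0.560.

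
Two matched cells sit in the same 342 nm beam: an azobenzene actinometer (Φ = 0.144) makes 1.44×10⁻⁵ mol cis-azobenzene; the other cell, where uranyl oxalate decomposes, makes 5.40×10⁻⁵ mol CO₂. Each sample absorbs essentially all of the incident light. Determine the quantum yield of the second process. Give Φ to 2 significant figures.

Φ = 0.54

Photons absorbed by the actinometer: 1.44×10⁻⁵ / 0.144 = 1.000×10⁻⁴ mol.
Φ(unknown) = 5.40×10⁻⁵ / 1.000×10⁻⁴ = 0.54.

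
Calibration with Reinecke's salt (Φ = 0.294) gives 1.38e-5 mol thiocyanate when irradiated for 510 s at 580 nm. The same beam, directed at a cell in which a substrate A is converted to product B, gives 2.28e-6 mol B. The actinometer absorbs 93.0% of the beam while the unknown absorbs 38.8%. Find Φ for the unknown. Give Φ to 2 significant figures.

Photons absorbed by the actinometer: 1.38e-5 / 0.294 = 4.694e-5 mol.
Incident flux: 4.694e-5 / 0.930 = 5.047e-5 einstein.
Absorbed by unknown: 0.388 × 5.047e-5 = 1.958e-5 mol.
Φ(unknown) = 2.28e-6 / 1.958e-5 = 0.12.

Φ = 0.12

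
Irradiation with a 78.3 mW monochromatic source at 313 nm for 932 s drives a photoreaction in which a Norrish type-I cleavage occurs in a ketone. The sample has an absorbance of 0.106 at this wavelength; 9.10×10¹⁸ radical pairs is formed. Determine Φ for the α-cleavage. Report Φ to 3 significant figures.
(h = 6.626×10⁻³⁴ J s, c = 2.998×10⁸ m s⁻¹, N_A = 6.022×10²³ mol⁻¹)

Φ = 0.365

Product: 9.10×10¹⁸ / 6.022×10²³ = 1.511×10⁻⁵ mol.
Photon energy at 313 nm: hc/λ = (6.626×10⁻³⁴)(2.998×10⁸)/(313×10⁻⁹) = 6.347×10⁻¹⁹ J.
Energy delivered: (78.3 mW)(932 s) = 72.98 J.
Photons incident: 72.98 / 6.347×10⁻¹⁹ = 1.150×10²⁰, i.e. 1.150×10²⁰/6.022×10²³ = 1.910×10⁻⁴ mol.
Fraction absorbed: 1 − 10^(−0.106) = 0.2166.
Photons absorbed: 0.2166 × 1.910×10⁻⁴ = 4.137×10⁻⁵ mol.
Φ = 1.511×10⁻⁵ mol / 4.137×10⁻⁵ mol photons = 0.365.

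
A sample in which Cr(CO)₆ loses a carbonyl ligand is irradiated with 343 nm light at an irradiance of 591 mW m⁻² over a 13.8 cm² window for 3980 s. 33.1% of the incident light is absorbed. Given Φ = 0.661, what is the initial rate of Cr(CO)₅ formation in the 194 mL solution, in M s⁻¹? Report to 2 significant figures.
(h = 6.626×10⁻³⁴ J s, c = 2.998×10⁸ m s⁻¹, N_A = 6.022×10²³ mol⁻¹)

Photon energy at 343 nm: hc/λ = (6.626×10⁻³⁴)(2.998×10⁸)/(343×10⁻⁹) = 5.791×10⁻¹⁹ J.
Energy delivered: (591 mW m⁻²)(13.8×10⁻⁴ m²)(3980 s) = 3.246 J.
Photons incident: 3.246 / 5.791×10⁻¹⁹ = 5.605×10¹⁸, i.e. 5.605×10¹⁸/6.022×10²³ = 9.308×10⁻⁶ mol.
Photons absorbed: 0.331 × 9.308×10⁻⁶ = 3.081×10⁻⁶ mol.
Product formed: 0.661 × 3.081×10⁻⁶ = 2.037×10⁻⁶ mol.
Rate: 2.037×10⁻⁶ mol / (3980 s × 0.194 L) = 2.6×10⁻⁹ M s⁻¹.

2.6×10⁻⁹ M s⁻¹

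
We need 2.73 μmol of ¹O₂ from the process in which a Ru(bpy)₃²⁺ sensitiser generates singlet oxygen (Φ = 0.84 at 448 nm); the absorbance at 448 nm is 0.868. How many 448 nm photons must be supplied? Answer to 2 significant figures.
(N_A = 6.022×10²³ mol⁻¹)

2.3×10¹⁸ photons

Product: 2.73 μmol = 2.73×10⁻⁶ mol.
Photons that must be absorbed: 2.73×10⁻⁶ / 0.84 = 3.250×10⁻⁶ mol.
Fraction absorbed: 1 − 10^(−0.868) = 0.8645.
Incident photons needed: 3.250×10⁻⁶ / 0.8645 = 3.759×10⁻⁶ mol.
Photon count: 3.759×10⁻⁶ × 6.022×10²³ = 2.3×10¹⁸.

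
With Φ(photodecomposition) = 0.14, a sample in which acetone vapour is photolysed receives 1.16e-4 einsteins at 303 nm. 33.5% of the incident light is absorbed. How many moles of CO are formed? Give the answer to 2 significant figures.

Photons absorbed: 0.335 × 1.16e-4 = 3.886e-5 mol.
Product: Φ × n_abs = 0.14 × 3.886e-5 = 5.440e-6 mol.

5.4e-6 mol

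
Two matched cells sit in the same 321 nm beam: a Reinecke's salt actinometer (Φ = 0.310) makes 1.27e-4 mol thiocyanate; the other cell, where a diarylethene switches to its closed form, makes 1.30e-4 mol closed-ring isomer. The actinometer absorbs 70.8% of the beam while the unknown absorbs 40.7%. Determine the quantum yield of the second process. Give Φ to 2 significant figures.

Φ = 0.55

Photons absorbed by the actinometer: 1.27e-4 / 0.310 = 4.097e-4 mol.
Incident flux: 4.097e-4 / 0.708 = 5.787e-4 einstein.
Absorbed by unknown: 0.407 × 5.787e-4 = 2.355e-4 mol.
Φ(unknown) = 1.30e-4 / 2.355e-4 = 0.55.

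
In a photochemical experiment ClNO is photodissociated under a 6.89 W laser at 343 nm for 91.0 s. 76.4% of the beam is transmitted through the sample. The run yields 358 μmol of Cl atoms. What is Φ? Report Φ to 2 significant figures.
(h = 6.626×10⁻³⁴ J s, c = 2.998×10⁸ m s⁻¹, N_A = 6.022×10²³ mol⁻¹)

Φ = 0.84

Product: 358 μmol = 3.58×10⁻⁴ mol.
Photon energy at 343 nm: hc/λ = (6.626×10⁻³⁴)(2.998×10⁸)/(343×10⁻⁹) = 5.791×10⁻¹⁹ J.
Energy delivered: (6.89 W)(91 s) = 627.0 J.
Photons incident: 627.0 / 5.791×10⁻¹⁹ = 1.083×10²¹, i.e. 1.083×10²¹/6.022×10²³ = 0.001798 mol.
Fraction absorbed: 1 − 76.4/100 = 0.2360.
Photons absorbed: 0.2360 × 0.001798 = 4.243×10⁻⁴ mol.
Φ = 3.58×10⁻⁴ mol / 4.243×10⁻⁴ mol photons = 0.84.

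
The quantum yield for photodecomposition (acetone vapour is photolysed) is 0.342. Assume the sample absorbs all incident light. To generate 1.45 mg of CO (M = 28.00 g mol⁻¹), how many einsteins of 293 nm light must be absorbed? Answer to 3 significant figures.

1.51e-4 einstein

Product: 1.45 mg / 28.00 g mol⁻¹ = 5.179e-5 mol.
Photons that must be absorbed: 5.179e-5 / 0.342 = 1.514e-4 mol.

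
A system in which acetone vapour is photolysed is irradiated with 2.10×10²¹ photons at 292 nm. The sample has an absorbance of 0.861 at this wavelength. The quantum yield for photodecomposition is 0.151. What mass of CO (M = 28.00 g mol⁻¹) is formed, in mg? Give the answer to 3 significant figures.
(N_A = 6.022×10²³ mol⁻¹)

Moles of photons: 2.10×10²¹ / 6.022×10²³ = 0.003487 mol.
Fraction absorbed: 1 − 10^(−0.861) = 0.8623.
Photons absorbed: 0.8623 × 0.003487 = 0.003007 mol.
Product: Φ × n_abs = 0.151 × 0.003007 = 4.541×10⁻⁴ mol.
Mass: 4.541×10⁻⁴ × 28.00 = 0.01271 g = 12.7 mg.

12.7 mg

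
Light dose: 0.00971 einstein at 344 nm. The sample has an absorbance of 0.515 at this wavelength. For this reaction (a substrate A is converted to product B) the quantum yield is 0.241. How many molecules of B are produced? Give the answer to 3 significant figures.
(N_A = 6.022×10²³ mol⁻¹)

Fraction absorbed: 1 − 10^(−0.515) = 0.6945.
Photons absorbed: 0.6945 × 0.00971 = 0.006744 mol.
Product: Φ × n_abs = 0.241 × 0.006744 = 0.001625 mol.
As a count: 0.001625 × 6.022×10²³ = 9.79×10²⁰.

9.79×10²⁰ molecules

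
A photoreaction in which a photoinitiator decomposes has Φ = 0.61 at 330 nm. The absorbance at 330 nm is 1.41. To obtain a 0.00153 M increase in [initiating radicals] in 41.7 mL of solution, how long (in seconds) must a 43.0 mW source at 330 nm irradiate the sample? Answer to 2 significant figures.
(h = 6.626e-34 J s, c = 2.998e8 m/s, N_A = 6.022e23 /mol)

t ≈ 920 s

Product: (0.00153 M)(0.0417 L) = 6.380e-5 mol.
Photons that must be absorbed: 6.380e-5 / 0.61 = 1.046e-4 mol.
Fraction absorbed: 1 − 10^(−1.41) = 0.9611.
Incident photons needed: 1.046e-4 / 0.9611 = 1.088e-4 mol.
Photon energy: hc/λ = 6.020e-19 J; per mole, 3.625e5 J mol⁻¹.
Energy required: 1.088e-4 × 3.625e5 = 39.44 J.
Time: 39.44 J / 0.043 W = 920 s.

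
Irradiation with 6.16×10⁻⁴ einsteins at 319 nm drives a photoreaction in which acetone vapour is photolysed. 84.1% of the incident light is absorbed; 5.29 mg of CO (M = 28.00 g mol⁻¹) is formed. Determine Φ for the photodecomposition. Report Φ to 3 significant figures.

Φ = 0.365

Product: 5.29 mg / 28.00 g mol⁻¹ = 1.889×10⁻⁴ mol.
Photons absorbed: 0.841 × 6.16×10⁻⁴ = 5.181×10⁻⁴ mol.
Φ = 1.889×10⁻⁴ mol / 5.181×10⁻⁴ mol photons = 0.365.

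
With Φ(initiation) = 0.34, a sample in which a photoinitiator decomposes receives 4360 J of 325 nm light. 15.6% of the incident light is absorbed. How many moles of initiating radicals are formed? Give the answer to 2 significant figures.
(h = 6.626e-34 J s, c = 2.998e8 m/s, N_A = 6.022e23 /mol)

Photon energy at 325 nm: hc/λ = (6.626e-34)(2.998e8)/(325e-9) = 6.112e-19 J.
Photons incident: 4360 / 6.112e-19 = 7.134e21, i.e. 7.134e21/6.022e23 = 0.01185 mol.
Photons absorbed: 0.156 × 0.01185 = 0.001849 mol.
Product: Φ × n_abs = 0.34 × 0.001849 = 6.287e-4 mol.

6.3e-4 mol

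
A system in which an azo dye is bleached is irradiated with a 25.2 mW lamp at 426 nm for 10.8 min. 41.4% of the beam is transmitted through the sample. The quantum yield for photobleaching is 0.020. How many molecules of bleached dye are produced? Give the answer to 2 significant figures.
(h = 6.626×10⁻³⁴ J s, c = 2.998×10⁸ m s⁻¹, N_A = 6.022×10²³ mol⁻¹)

Photon energy at 426 nm: hc/λ = (6.626×10⁻³⁴)(2.998×10⁸)/(426×10⁻⁹) = 4.663×10⁻¹⁹ J.
Energy delivered: (25.2 mW)(648 s) = 16.33 J.
Photons incident: 16.33 / 4.663×10⁻¹⁹ = 3.502×10¹⁹, i.e. 3.502×10¹⁹/6.022×10²³ = 5.815×10⁻⁵ mol.
Fraction absorbed: 1 − 41.4/100 = 0.5860.
Photons absorbed: 0.5860 × 5.815×10⁻⁵ = 3.408×10⁻⁵ mol.
Product: Φ × n_abs = 0.020 × 3.408×10⁻⁵ = 6.816×10⁻⁷ mol.
As a count: 6.816×10⁻⁷ × 6.022×10²³ = 4.1×10¹⁷.

4.1×10¹⁷ molecules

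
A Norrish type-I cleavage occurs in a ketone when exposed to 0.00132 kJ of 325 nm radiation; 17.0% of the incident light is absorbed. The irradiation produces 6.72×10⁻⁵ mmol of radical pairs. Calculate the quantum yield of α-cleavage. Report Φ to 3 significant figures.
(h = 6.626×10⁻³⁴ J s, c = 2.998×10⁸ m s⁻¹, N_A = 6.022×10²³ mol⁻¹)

Product: 6.72×10⁻⁵ mmol = 6.72×10⁻⁸ mol.
Photon energy at 325 nm: hc/λ = (6.626×10⁻³⁴)(2.998×10⁸)/(325×10⁻⁹) = 6.112×10⁻¹⁹ J.
Incident energy: 0.00132 kJ = 1.32 J.
Photons incident: 1.32 / 6.112×10⁻¹⁹ = 2.160×10¹⁸, i.e. 2.160×10¹⁸/6.022×10²³ = 3.587×10⁻⁶ mol.
Photons absorbed: 0.170 × 3.587×10⁻⁶ = 6.098×10⁻⁷ mol.
Φ = 6.72×10⁻⁸ mol / 6.098×10⁻⁷ mol photons = 0.110.

Φ = 0.110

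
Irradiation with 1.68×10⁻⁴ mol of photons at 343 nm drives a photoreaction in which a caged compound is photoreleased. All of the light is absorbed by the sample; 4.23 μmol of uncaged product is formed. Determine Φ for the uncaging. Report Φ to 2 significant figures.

Product: 4.23 μmol = 4.23×10⁻⁶ mol.
Φ = 4.23×10⁻⁶ mol / 1.68×10⁻⁴ mol photons = 0.025.

Φ = 0.025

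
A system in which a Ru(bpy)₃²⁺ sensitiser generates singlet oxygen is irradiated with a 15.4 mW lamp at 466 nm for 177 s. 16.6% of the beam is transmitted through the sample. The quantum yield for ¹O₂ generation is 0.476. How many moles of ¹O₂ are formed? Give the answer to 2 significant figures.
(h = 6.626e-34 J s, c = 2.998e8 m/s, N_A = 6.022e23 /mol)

4.2e-6 mol

Photon energy at 466 nm: hc/λ = (6.626e-34)(2.998e8)/(466e-9) = 4.263e-19 J.
Energy delivered: (15.4 mW)(177 s) = 2.726 J.
Photons incident: 2.726 / 4.263e-19 = 6.395e18, i.e. 6.395e18/6.022e23 = 1.062e-5 mol.
Fraction absorbed: 1 − 16.6/100 = 0.8340.
Photons absorbed: 0.8340 × 1.062e-5 = 8.857e-6 mol.
Product: Φ × n_abs = 0.476 × 8.857e-6 = 4.216e-6 mol.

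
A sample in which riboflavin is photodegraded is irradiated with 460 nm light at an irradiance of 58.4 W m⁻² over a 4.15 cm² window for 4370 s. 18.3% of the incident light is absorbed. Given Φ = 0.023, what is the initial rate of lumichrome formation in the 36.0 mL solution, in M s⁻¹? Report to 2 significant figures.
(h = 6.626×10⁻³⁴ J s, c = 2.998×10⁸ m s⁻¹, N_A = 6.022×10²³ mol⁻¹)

1.1×10⁻⁸ M s⁻¹

Photon energy at 460 nm: hc/λ = (6.626×10⁻³⁴)(2.998×10⁸)/(460×10⁻⁹) = 4.318×10⁻¹⁹ J.
Energy delivered: (58.4 W m⁻²)(4.15×10⁻⁴ m²)(4370 s) = 105.9 J.
Photons incident: 105.9 / 4.318×10⁻¹⁹ = 2.453×10²⁰, i.e. 2.453×10²⁰/6.022×10²³ = 4.073×10⁻⁴ mol.
Photons absorbed: 0.183 × 4.073×10⁻⁴ = 7.454×10⁻⁵ mol.
Product formed: 0.023 × 7.454×10⁻⁵ = 1.714×10⁻⁶ mol.
Rate: 1.714×10⁻⁶ mol / (4370 s × 0.036 L) = 1.1×10⁻⁸ M s⁻¹.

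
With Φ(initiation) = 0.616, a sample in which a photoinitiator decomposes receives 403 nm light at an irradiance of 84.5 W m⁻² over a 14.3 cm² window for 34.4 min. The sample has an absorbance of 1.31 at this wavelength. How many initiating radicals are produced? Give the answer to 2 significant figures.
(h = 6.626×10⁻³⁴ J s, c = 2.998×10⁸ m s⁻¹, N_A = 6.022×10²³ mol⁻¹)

3.0×10²⁰ initiating radicals

Photon energy at 403 nm: hc/λ = (6.626×10⁻³⁴)(2.998×10⁸)/(403×10⁻⁹) = 4.929×10⁻¹⁹ J.
Energy delivered: (84.5 W m⁻²)(14.3×10⁻⁴ m²)(2064 s) = 249.4 J.
Photons incident: 249.4 / 4.929×10⁻¹⁹ = 5.060×10²⁰, i.e. 5.060×10²⁰/6.022×10²³ = 8.403×10⁻⁴ mol.
Fraction absorbed: 1 − 10^(−1.31) = 0.9510.
Photons absorbed: 0.9510 × 8.403×10⁻⁴ = 7.991×10⁻⁴ mol.
Product: Φ × n_abs = 0.616 × 7.991×10⁻⁴ = 4.922×10⁻⁴ mol.
As a count: 4.922×10⁻⁴ × 6.022×10²³ = 3.0×10²⁰.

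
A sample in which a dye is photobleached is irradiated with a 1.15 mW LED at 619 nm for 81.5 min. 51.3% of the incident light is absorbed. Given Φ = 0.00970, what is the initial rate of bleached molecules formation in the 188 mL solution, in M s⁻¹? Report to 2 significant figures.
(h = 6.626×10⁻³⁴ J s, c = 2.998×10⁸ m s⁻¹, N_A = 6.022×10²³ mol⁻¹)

Photon energy at 619 nm: hc/λ = (6.626×10⁻³⁴)(2.998×10⁸)/(619×10⁻⁹) = 3.209×10⁻¹⁹ J.
Energy delivered: (1.15 mW)(4890 s) = 5.624 J.
Photons incident: 5.624 / 3.209×10⁻¹⁹ = 1.753×10¹⁹, i.e. 1.753×10¹⁹/6.022×10²³ = 2.911×10⁻⁵ mol.
Photons absorbed: 0.513 × 2.911×10⁻⁵ = 1.493×10⁻⁵ mol.
Product formed: 0.00970 × 1.493×10⁻⁵ = 1.448×10⁻⁷ mol.
Rate: 1.448×10⁻⁷ mol / (4890 s × 0.188 L) = 1.6×10⁻¹⁰ M s⁻¹.

1.6×10⁻¹⁰ M s⁻¹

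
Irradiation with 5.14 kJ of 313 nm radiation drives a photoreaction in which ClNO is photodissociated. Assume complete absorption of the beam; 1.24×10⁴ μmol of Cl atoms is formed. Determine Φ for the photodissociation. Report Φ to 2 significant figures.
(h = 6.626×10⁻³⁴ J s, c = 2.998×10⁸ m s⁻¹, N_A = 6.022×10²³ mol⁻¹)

Product: 1.24×10⁴ μmol = 0.0124 mol.
Photon energy at 313 nm: hc/λ = (6.626×10⁻³⁴)(2.998×10⁸)/(313×10⁻⁹) = 6.347×10⁻¹⁹ J.
Incident energy: 5.14 kJ = 5140 J.
Photons incident: 5140 / 6.347×10⁻¹⁹ = 8.098×10²¹, i.e. 8.098×10²¹/6.022×10²³ = 0.01345 mol.
Φ = 0.0124 mol / 0.01345 mol photons = 0.92.

Φ = 0.92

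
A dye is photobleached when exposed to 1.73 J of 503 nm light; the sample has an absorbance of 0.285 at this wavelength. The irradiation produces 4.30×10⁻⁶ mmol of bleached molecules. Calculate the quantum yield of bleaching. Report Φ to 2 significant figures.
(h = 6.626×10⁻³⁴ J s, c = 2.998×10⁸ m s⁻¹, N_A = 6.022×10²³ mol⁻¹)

Φ = 0.0012

Product: 4.30×10⁻⁶ mmol = 4.30×10⁻⁹ mol.
Photon energy at 503 nm: hc/λ = (6.626×10⁻³⁴)(2.998×10⁸)/(503×10⁻⁹) = 3.949×10⁻¹⁹ J.
Photons incident: 1.73 / 3.949×10⁻¹⁹ = 4.381×10¹⁸, i.e. 4.381×10¹⁸/6.022×10²³ = 7.275×10⁻⁶ mol.
Fraction absorbed: 1 − 10^(−0.285) = 0.4812.
Photons absorbed: 0.4812 × 7.275×10⁻⁶ = 3.501×10⁻⁶ mol.
Φ = 4.30×10⁻⁹ mol / 3.501×10⁻⁶ mol photons = 0.0012.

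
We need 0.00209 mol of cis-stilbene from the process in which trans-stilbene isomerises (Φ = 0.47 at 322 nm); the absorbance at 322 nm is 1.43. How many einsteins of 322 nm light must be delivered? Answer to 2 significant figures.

0.0046 einstein

Photons that must be absorbed: 0.00209 / 0.47 = 0.004447 mol.
Fraction absorbed: 1 − 10^(−1.43) = 0.9628.
Incident photons needed: 0.004447 / 0.9628 = 0.004619 mol.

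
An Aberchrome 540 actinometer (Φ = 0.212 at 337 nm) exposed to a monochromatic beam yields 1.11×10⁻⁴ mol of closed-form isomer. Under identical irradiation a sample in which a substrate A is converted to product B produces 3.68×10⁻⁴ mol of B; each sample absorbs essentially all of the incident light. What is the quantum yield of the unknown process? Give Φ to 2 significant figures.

Photons absorbed by the actinometer: 1.11×10⁻⁴ / 0.212 = 5.236×10⁻⁴ mol.
Φ(unknown) = 3.68×10⁻⁴ / 5.236×10⁻⁴ = 0.70.

Φ = 0.70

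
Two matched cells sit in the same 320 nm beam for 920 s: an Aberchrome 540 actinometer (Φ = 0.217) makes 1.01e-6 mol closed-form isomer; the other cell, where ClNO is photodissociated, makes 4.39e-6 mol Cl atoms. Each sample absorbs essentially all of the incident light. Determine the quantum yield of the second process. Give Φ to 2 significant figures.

Photons absorbed by the actinometer: 1.01e-6 / 0.217 = 4.654e-6 mol.
Φ(unknown) = 4.39e-6 / 4.654e-6 = 0.94.

Φ = 0.94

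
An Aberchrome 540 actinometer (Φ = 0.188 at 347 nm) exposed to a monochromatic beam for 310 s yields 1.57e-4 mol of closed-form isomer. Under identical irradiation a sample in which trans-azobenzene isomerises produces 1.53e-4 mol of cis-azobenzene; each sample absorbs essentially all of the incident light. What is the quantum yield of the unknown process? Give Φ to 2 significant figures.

Photons absorbed by the actinometer: 1.57e-4 / 0.188 = 8.351e-4 mol.
Φ(unknown) = 1.53e-4 / 8.351e-4 = 0.18.

Φ = 0.18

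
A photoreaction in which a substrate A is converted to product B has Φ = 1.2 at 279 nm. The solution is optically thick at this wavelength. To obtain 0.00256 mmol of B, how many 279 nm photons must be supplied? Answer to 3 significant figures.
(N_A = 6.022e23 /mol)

Product: 0.00256 mmol = 2.56e-6 mol.
Photons that must be absorbed: 2.56e-6 / 1.2 = 2.133e-6 mol.
Photon count: 2.133e-6 × 6.022e23 = 1.28e18.

1.28e18 photons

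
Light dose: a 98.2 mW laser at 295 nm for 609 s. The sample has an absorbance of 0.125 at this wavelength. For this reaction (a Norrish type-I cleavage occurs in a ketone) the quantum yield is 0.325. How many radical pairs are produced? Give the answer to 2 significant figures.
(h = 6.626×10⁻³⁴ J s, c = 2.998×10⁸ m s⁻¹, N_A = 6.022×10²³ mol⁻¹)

Photon energy at 295 nm: hc/λ = (6.626×10⁻³⁴)(2.998×10⁸)/(295×10⁻⁹) = 6.734×10⁻¹⁹ J.
Energy delivered: (98.2 mW)(609 s) = 59.80 J.
Photons incident: 59.80 / 6.734×10⁻¹⁹ = 8.880×10¹⁹, i.e. 8.880×10¹⁹/6.022×10²³ = 1.475×10⁻⁴ mol.
Fraction absorbed: 1 − 10^(−0.125) = 0.2501.
Photons absorbed: 0.2501 × 1.475×10⁻⁴ = 3.689×10⁻⁵ mol.
Product: Φ × n_abs = 0.325 × 3.689×10⁻⁵ = 1.199×10⁻⁵ mol.
As a count: 1.199×10⁻⁵ × 6.022×10²³ = 7.2×10¹⁸.

7.2×10¹⁸ radical pairs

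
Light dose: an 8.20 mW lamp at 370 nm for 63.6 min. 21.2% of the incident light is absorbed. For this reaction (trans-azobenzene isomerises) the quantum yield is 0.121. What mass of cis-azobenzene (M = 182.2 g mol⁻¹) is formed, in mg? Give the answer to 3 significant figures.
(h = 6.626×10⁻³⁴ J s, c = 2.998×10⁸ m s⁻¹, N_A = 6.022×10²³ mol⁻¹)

Photon energy at 370 nm: hc/λ = (6.626×10⁻³⁴)(2.998×10⁸)/(370×10⁻⁹) = 5.369×10⁻¹⁹ J.
Energy delivered: (8.20 mW)(3816 s) = 31.29 J.
Photons incident: 31.29 / 5.369×10⁻¹⁹ = 5.828×10¹⁹, i.e. 5.828×10¹⁹/6.022×10²³ = 9.678×10⁻⁵ mol.
Photons absorbed: 0.212 × 9.678×10⁻⁵ = 2.052×10⁻⁵ mol.
Product: Φ × n_abs = 0.121 × 2.052×10⁻⁵ = 2.483×10⁻⁶ mol.
Mass: 2.483×10⁻⁶ × 182.2 = 4.524×10⁻⁴ g = 0.452 mg.

0.452 mg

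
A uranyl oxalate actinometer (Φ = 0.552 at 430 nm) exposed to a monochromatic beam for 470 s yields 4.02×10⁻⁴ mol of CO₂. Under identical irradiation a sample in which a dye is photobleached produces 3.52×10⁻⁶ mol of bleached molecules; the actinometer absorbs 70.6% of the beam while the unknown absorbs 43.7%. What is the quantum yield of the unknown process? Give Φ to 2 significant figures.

Photons absorbed by the actinometer: 4.02×10⁻⁴ / 0.552 = 7.283×10⁻⁴ mol.
Incident flux: 7.283×10⁻⁴ / 0.706 = 0.001032 einstein.
Absorbed by unknown: 0.437 × 0.001032 = 4.510×10⁻⁴ mol.
Φ(unknown) = 3.52×10⁻⁶ / 4.510×10⁻⁴ = 0.0078.

Φ = 0.0078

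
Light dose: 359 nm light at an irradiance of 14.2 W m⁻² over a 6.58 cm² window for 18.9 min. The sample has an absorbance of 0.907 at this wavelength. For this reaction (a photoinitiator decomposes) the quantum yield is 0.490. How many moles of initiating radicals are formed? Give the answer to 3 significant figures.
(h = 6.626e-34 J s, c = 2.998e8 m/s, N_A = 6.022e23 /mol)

Photon energy at 359 nm: hc/λ = (6.626e-34)(2.998e8)/(359e-9) = 5.533e-19 J.
Energy delivered: (14.2 W m⁻²)(6.58e-4 m²)(1134 s) = 10.60 J.
Photons incident: 10.60 / 5.533e-19 = 1.916e19, i.e. 1.916e19/6.022e23 = 3.182e-5 mol.
Fraction absorbed: 1 − 10^(−0.907) = 0.8761.
Photons absorbed: 0.8761 × 3.182e-5 = 2.788e-5 mol.
Product: Φ × n_abs = 0.490 × 2.788e-5 = 1.366e-5 mol.

1.37e-5 mol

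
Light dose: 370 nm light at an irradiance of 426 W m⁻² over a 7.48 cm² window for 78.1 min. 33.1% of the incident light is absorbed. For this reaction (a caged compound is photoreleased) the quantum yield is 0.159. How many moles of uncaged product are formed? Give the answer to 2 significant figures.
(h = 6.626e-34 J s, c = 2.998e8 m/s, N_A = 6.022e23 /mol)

2.4e-4 mol

Photon energy at 370 nm: hc/λ = (6.626e-34)(2.998e8)/(370e-9) = 5.369e-19 J.
Energy delivered: (426 W m⁻²)(7.48e-4 m²)(4686 s) = 1493 J.
Photons incident: 1493 / 5.369e-19 = 2.781e21, i.e. 2.781e21/6.022e23 = 0.004618 mol.
Photons absorbed: 0.331 × 0.004618 = 0.001529 mol.
Product: Φ × n_abs = 0.159 × 0.001529 = 2.431e-4 mol.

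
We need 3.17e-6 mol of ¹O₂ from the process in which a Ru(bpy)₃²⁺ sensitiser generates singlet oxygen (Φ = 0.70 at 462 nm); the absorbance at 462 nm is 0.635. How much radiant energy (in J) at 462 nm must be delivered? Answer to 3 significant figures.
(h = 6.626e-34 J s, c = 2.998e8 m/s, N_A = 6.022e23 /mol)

1.53 J

Photons that must be absorbed: 3.17e-6 / 0.70 = 4.529e-6 mol.
Fraction absorbed: 1 − 10^(−0.635) = 0.7683.
Incident photons needed: 4.529e-6 / 0.7683 = 5.895e-6 mol.
Photon energy: hc/λ = 4.300e-19 J; per mole, 2.589e5 J mol⁻¹.
Energy required: 5.895e-6 × 2.589e5 = 1.53 J.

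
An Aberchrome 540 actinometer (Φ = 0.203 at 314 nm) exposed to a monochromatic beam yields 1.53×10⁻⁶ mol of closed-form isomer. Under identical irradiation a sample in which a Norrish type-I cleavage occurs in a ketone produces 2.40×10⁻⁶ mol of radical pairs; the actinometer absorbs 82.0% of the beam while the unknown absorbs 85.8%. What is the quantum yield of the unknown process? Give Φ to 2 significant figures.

Photons absorbed by the actinometer: 1.53×10⁻⁶ / 0.203 = 7.537×10⁻⁶ mol.
Incident flux: 7.537×10⁻⁶ / 0.820 = 9.191×10⁻⁶ einstein.
Absorbed by unknown: 0.858 × 9.191×10⁻⁶ = 7.886×10⁻⁶ mol.
Φ(unknown) = 2.40×10⁻⁶ / 7.886×10⁻⁶ = 0.30.

Φ = 0.30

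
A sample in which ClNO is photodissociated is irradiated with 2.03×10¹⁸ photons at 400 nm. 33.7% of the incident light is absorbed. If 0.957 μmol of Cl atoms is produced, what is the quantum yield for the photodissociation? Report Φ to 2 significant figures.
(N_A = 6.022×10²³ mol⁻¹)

Product: 0.957 μmol = 9.57×10⁻⁷ mol.
Moles of photons: 2.03×10¹⁸ / 6.022×10²³ = 3.371×10⁻⁶ mol.
Photons absorbed: 0.337 × 3.371×10⁻⁶ = 1.136×10⁻⁶ mol.
Φ = 9.57×10⁻⁷ mol / 1.136×10⁻⁶ mol photons = 0.84.

Φ = 0.84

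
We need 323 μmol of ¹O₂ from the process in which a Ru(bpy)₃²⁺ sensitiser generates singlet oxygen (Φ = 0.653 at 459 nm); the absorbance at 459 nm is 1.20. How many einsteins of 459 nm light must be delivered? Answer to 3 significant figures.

5.28e-4 einstein

Product: 323 μmol = 3.23e-4 mol.
Photons that must be absorbed: 3.23e-4 / 0.653 = 4.946e-4 mol.
Fraction absorbed: 1 − 10^(−1.20) = 0.9369.
Incident photons needed: 4.946e-4 / 0.9369 = 5.279e-4 mol.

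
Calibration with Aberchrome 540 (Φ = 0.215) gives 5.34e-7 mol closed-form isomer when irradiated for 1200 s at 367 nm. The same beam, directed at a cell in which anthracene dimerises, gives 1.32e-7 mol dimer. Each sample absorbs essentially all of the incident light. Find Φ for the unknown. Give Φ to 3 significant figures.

Φ = 0.0531

Photons absorbed by the actinometer: 5.34e-7 / 0.215 = 2.484e-6 mol.
Φ(unknown) = 1.32e-7 / 2.484e-6 = 0.0531.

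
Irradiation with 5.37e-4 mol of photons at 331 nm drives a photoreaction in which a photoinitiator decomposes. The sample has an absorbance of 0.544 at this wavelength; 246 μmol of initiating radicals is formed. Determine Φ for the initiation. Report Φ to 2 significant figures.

Product: 246 μmol = 2.46e-4 mol.
Fraction absorbed: 1 − 10^(−0.544) = 0.7142.
Photons absorbed: 0.7142 × 5.37e-4 = 3.835e-4 mol.
Φ = 2.46e-4 mol / 3.835e-4 mol photons = 0.64.

Φ = 0.64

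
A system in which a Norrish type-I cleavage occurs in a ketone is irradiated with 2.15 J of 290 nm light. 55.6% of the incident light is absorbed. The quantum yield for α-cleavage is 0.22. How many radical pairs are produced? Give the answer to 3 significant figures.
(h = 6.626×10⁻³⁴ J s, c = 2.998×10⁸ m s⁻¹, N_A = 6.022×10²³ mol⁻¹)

3.84×10¹⁷ radical pairs

Photon energy at 290 nm: hc/λ = (6.626×10⁻³⁴)(2.998×10⁸)/(290×10⁻⁹) = 6.850×10⁻¹⁹ J.
Photons incident: 2.15 / 6.850×10⁻¹⁹ = 3.139×10¹⁸, i.e. 3.139×10¹⁸/6.022×10²³ = 5.213×10⁻⁶ mol.
Photons absorbed: 0.556 × 5.213×10⁻⁶ = 2.898×10⁻⁶ mol.
Product: Φ × n_abs = 0.22 × 2.898×10⁻⁶ = 6.376×10⁻⁷ mol.
As a count: 6.376×10⁻⁷ × 6.022×10²³ = 3.84×10¹⁷.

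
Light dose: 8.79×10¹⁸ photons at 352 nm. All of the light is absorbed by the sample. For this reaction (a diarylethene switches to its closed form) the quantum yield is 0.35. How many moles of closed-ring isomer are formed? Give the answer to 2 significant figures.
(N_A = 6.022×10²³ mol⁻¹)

5.1×10⁻⁶ mol

Moles of photons: 8.79×10¹⁸ / 6.022×10²³ = 1.460×10⁻⁵ mol.
Product: Φ × n_abs = 0.35 × 1.460×10⁻⁵ = 5.110×10⁻⁶ mol.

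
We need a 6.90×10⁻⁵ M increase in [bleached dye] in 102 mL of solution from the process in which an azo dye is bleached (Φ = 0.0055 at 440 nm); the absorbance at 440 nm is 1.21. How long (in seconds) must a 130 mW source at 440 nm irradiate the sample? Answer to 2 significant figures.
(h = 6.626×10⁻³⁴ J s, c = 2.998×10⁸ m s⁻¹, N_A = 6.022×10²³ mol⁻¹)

Product: (6.90×10⁻⁵ M)(0.102 L) = 7.038×10⁻⁶ mol.
Photons that must be absorbed: 7.038×10⁻⁶ / 0.0055 = 0.001280 mol.
Fraction absorbed: 1 − 10^(−1.21) = 0.9383.
Incident photons needed: 0.001280 / 0.9383 = 0.001364 mol.
Photon energy: hc/λ = 4.515×10⁻¹⁹ J; per mole, 2.719×10⁵ J mol⁻¹.
Energy required: 0.001364 × 2.719×10⁵ = 370.9 J.
Time: 370.9 J / 0.13 W = 2900 s.

t ≈ 2900 s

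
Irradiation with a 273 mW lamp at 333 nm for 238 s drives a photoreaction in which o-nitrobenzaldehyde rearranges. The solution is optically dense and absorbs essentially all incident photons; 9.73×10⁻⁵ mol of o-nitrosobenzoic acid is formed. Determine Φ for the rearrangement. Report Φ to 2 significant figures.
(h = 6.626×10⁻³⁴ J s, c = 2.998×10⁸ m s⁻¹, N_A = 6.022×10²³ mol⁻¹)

Photon energy at 333 nm: hc/λ = (6.626×10⁻³⁴)(2.998×10⁸)/(333×10⁻⁹) = 5.965×10⁻¹⁹ J.
Energy delivered: (273 mW)(238 s) = 64.97 J.
Photons incident: 64.97 / 5.965×10⁻¹⁹ = 1.089×10²⁰, i.e. 1.089×10²⁰/6.022×10²³ = 1.808×10⁻⁴ mol.
Φ = 9.73×10⁻⁵ mol / 1.808×10⁻⁴ mol photons = 0.54.

Φ = 0.54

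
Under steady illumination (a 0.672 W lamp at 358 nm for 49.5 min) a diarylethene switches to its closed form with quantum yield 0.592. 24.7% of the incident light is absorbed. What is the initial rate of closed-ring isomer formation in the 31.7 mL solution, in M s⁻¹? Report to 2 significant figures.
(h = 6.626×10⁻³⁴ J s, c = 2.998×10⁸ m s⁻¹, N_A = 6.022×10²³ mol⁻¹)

Photon energy at 358 nm: hc/λ = (6.626×10⁻³⁴)(2.998×10⁸)/(358×10⁻⁹) = 5.549×10⁻¹⁹ J.
Energy delivered: (0.672 W)(2970 s) = 1996 J.
Photons incident: 1996 / 5.549×10⁻¹⁹ = 3.597×10²¹, i.e. 3.597×10²¹/6.022×10²³ = 0.005973 mol.
Photons absorbed: 0.247 × 0.005973 = 0.001475 mol.
Product formed: 0.592 × 0.001475 = 8.732×10⁻⁴ mol.
Rate: 8.732×10⁻⁴ mol / (2970 s × 0.0317 L) = 9.3×10⁻⁶ M s⁻¹.

9.3×10⁻⁶ M s⁻¹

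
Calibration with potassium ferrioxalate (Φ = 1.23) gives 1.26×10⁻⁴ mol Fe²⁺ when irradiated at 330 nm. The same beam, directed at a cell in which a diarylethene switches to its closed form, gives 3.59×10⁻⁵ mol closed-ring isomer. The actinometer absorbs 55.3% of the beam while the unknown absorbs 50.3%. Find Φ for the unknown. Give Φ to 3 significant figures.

Φ = 0.385

Photons absorbed by the actinometer: 1.26×10⁻⁴ / 1.23 = 1.024×10⁻⁴ mol.
Incident flux: 1.024×10⁻⁴ / 0.553 = 1.852×10⁻⁴ einstein.
Absorbed by unknown: 0.503 × 1.852×10⁻⁴ = 9.316×10⁻⁵ mol.
Φ(unknown) = 3.59×10⁻⁵ / 9.316×10⁻⁵ = 0.385.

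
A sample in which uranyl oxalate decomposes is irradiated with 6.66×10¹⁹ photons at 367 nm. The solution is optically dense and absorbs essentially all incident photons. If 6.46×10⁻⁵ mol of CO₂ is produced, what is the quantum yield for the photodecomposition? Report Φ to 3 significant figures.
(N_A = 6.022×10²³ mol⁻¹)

Φ = 0.584

Moles of photons: 6.66×10¹⁹ / 6.022×10²³ = 1.106×10⁻⁴ mol.
Φ = 6.46×10⁻⁵ mol / 1.106×10⁻⁴ mol photons = 0.584.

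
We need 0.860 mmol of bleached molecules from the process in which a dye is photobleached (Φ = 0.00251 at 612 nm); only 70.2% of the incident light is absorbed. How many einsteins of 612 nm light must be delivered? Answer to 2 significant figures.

Product: 0.860 mmol = 8.60×10⁻⁴ mol.
Photons that must be absorbed: 8.60×10⁻⁴ / 0.00251 = 0.3426 mol.
Incident photons needed: 0.3426 / 0.702 = 0.4880 mol.

0.49 einstein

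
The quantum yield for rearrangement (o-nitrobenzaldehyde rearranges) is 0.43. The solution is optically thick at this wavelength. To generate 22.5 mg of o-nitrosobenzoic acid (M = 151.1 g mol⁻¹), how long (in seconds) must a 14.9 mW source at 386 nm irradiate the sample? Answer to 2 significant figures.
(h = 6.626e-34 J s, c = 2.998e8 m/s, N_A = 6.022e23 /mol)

t ≈ 7200 s

Product: 22.5 mg / 151.1 g mol⁻¹ = 1.489e-4 mol.
Photons that must be absorbed: 1.489e-4 / 0.43 = 3.463e-4 mol.
Photon energy: hc/λ = 5.146e-19 J; per mole, 3.099e5 J mol⁻¹.
Energy required: 3.463e-4 × 3.099e5 = 107.3 J.
Time: 107.3 J / 0.0149 W = 7200 s.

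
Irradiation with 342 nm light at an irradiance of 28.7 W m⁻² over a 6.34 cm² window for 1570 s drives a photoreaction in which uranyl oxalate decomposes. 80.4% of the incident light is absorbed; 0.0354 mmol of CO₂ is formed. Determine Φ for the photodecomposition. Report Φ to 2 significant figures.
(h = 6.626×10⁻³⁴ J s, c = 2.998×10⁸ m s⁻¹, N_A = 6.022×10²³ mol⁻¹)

Product: 0.0354 mmol = 3.54×10⁻⁵ mol.
Photon energy at 342 nm: hc/λ = (6.626×10⁻³⁴)(2.998×10⁸)/(342×10⁻⁹) = 5.808×10⁻¹⁹ J.
Energy delivered: (28.7 W m⁻²)(6.34×10⁻⁴ m²)(1570 s) = 28.57 J.
Photons incident: 28.57 / 5.808×10⁻¹⁹ = 4.919×10¹⁹, i.e. 4.919×10¹⁹/6.022×10²³ = 8.168×10⁻⁵ mol.
Photons absorbed: 0.804 × 8.168×10⁻⁵ = 6.567×10⁻⁵ mol.
Φ = 3.54×10⁻⁵ mol / 6.567×10⁻⁵ mol photons = 0.54.

Φ = 0.54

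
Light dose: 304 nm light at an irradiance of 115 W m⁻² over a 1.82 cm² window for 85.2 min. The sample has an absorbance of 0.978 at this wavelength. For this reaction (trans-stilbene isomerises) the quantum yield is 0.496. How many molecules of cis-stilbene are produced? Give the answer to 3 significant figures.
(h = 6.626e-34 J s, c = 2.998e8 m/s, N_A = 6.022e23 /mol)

Photon energy at 304 nm: hc/λ = (6.626e-34)(2.998e8)/(304e-9) = 6.534e-19 J.
Energy delivered: (115 W m⁻²)(1.82e-4 m²)(5112 s) = 107.0 J.
Photons incident: 107.0 / 6.534e-19 = 1.638e20, i.e. 1.638e20/6.022e23 = 2.720e-4 mol.
Fraction absorbed: 1 − 10^(−0.978) = 0.8948.
Photons absorbed: 0.8948 × 2.720e-4 = 2.434e-4 mol.
Product: Φ × n_abs = 0.496 × 2.434e-4 = 1.207e-4 mol.
As a count: 1.207e-4 × 6.022e23 = 7.27e19.

7.27e19 molecules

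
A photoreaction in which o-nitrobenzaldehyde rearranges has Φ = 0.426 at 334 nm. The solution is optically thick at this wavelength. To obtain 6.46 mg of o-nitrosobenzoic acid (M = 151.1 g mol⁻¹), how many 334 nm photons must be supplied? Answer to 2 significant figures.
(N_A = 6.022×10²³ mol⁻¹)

Product: 6.46 mg / 151.1 g mol⁻¹ = 4.275×10⁻⁵ mol.
Photons that must be absorbed: 4.275×10⁻⁵ / 0.426 = 1.004×10⁻⁴ mol.
Photon count: 1.004×10⁻⁴ × 6.022×10²³ = 6.0×10¹⁹.

6.0×10¹⁹ photons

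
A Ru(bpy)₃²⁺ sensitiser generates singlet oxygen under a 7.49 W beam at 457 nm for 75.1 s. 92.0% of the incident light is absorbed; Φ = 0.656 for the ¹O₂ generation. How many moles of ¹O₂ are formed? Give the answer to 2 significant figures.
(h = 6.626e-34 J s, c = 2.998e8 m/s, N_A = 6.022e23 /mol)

Photon energy at 457 nm: hc/λ = (6.626e-34)(2.998e8)/(457e-9) = 4.347e-19 J.
Energy delivered: (7.49 W)(75.1 s) = 562.5 J.
Photons incident: 562.5 / 4.347e-19 = 1.294e21, i.e. 1.294e21/6.022e23 = 0.002149 mol.
Photons absorbed: 0.920 × 0.002149 = 0.001977 mol.
Product: Φ × n_abs = 0.656 × 0.001977 = 0.001297 mol.

0.0013 mol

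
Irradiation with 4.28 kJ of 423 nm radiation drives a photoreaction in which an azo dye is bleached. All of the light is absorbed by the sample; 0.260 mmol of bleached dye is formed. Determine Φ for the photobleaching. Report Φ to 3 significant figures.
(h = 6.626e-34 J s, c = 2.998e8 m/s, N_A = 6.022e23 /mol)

Φ = 0.0172

Product: 0.260 mmol = 2.60e-4 mol.
Photon energy at 423 nm: hc/λ = (6.626e-34)(2.998e8)/(423e-9) = 4.696e-19 J.
Incident energy: 4.28 kJ = 4280 J.
Photons incident: 4280 / 4.696e-19 = 9.114e21, i.e. 9.114e21/6.022e23 = 0.01513 mol.
Φ = 2.60e-4 mol / 0.01513 mol photons = 0.0172.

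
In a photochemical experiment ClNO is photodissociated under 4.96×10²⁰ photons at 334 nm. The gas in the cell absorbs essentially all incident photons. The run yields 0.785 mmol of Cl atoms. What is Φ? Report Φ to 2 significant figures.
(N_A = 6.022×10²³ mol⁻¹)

Φ = 0.95

Product: 0.785 mmol = 7.85×10⁻⁴ mol.
Moles of photons: 4.96×10²⁰ / 6.022×10²³ = 8.236×10⁻⁴ mol.
Φ = 7.85×10⁻⁴ mol / 8.236×10⁻⁴ mol photons = 0.95.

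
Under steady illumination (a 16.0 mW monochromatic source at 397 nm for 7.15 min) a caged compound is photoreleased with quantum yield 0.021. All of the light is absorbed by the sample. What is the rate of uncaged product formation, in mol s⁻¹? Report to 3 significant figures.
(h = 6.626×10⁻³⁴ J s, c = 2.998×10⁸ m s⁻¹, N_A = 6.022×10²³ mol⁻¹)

Photon energy at 397 nm: hc/λ = (6.626×10⁻³⁴)(2.998×10⁸)/(397×10⁻⁹) = 5.004×10⁻¹⁹ J.
Energy delivered: (16.0 mW)(429 s) = 6.864 J.
Photons incident: 6.864 / 5.004×10⁻¹⁹ = 1.372×10¹⁹, i.e. 1.372×10¹⁹/6.022×10²³ = 2.278×10⁻⁵ mol.
Product formed: 0.021 × 2.278×10⁻⁵ = 4.784×10⁻⁷ mol.
Rate: 4.784×10⁻⁷ / 429 s = 1.12×10⁻⁹ mol s⁻¹.

1.12×10⁻⁹ mol s⁻¹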